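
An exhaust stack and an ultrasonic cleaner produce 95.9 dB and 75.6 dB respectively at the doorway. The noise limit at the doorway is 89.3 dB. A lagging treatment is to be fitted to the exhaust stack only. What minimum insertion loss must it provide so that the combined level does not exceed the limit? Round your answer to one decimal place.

The untreated sources together contribute 10^(75.6/10) = 3.631e+07, i.e. 75.60 dB.
The limit corresponds to 10^(89.3/10) = 8.511e+08; subtracting the fixed part leaves 8.148e+08 for the exhaust stack, i.e. 89.11 dB.
So the exhaust stack must be reduced from 95.9 to 89.11 dB: IL = 6.79 dB.

6.8 dB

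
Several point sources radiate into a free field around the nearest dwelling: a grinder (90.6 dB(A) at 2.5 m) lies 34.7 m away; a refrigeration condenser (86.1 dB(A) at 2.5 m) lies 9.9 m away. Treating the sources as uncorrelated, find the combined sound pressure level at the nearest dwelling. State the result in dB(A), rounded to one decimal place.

First find each source's level at the receiver (point-source: −20·log₁₀(r/r_ref)), then combine on an intensity basis.
grinder: 90.6 − 20·log₁₀(34.7/2.5) = 90.6 − 22.85 = 67.75 dB(A).
refrigeration condenser: 86.1 − 20·log₁₀(9.9/2.5) = 86.1 − 11.95 = 74.15 dB(A).
Σ 10^(L/10) = 3.194e+07 → L_total = 10·log₁₀(3.194e+07) = 75.04 dB(A).

75.0 dB(A)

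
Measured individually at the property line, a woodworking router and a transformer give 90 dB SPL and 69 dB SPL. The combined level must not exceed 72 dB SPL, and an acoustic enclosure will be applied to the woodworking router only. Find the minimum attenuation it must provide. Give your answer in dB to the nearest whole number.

Fixed contribution from the other source: Σ 10^(L/10) = 10^(69/10) = 7.943e+06 (69.00 dB SPL).
The limit corresponds to 10^(72/10) = 1.585e+07; subtracting the fixed part leaves 7.906e+06 for the woodworking router, i.e. 68.98 dB SPL.
So the woodworking router must be reduced from 90 to 68.98 dB SPL: IL = 21.02 dB.

21 dB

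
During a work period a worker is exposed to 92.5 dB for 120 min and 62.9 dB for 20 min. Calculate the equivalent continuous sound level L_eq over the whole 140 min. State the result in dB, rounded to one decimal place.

Weight each interval's intensity by its duration and average over T = 140 min:
Σ tᵢ·10^(Lᵢ/10) = 120·10^(92.5/10) + 20·10^(62.9/10) = 2.134e+11.
L_eq = 10·log₁₀(2.134e+11/140) = 91.83 dB.

91.8 dB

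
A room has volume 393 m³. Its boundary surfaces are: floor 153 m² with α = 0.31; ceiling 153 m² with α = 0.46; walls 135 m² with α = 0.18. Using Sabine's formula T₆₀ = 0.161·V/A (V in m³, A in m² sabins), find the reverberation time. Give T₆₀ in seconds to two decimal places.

A = Σ Sᵢαᵢ = 153·0.31 + 153·0.46 + 135·0.18 = 142.11 m².
T₆₀ = 0.161·V/A = 0.161·393/142.11 = 0.445 s.

0.45 s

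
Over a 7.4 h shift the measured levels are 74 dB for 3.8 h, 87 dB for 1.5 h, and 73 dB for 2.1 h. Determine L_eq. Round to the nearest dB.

The energy average is taken in the linear domain: L_eq = 10·log₁₀[(Σ tᵢ·10^(Lᵢ/10))/T], T = 7.4 h.
Σ tᵢ·10^(Lᵢ/10) = 3.8·10^(74/10) + 1.5·10^(87/10) + 2.1·10^(73/10) = 8.891e+08.
L_eq = 10·log₁₀(8.891e+08/7.4) = 80.80 dB.

81 dB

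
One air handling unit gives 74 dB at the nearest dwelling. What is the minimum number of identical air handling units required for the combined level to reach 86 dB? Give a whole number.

16

The shortfall is 86 − 74 = 12.0 dB, and N units add 10·log₁₀ N, so need 10·log₁₀ N ≥ 12.0.
N ≥ 10^(12.0/10) = 15.849, so N = 16.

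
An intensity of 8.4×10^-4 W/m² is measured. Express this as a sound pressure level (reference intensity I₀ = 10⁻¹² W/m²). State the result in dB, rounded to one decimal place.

89.2 dB

I/I₀ = 8.4×10^-4/10⁻¹² = 8.4×10^8, and L = 10·log₁₀(I/I₀).
L = 10·(0.9243 + 8) = 89.24 dB.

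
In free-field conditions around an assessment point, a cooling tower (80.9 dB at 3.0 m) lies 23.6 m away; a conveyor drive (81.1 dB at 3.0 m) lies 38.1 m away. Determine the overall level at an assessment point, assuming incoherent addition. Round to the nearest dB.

64 dB

Propagate each source to the receiver with L = L_ref − 20·log₁₀(r/r_ref), then add intensities.
cooling tower: 80.9 − 20·log₁₀(23.6/3.0) = 80.9 − 17.92 = 62.98 dB.
conveyor drive: 81.1 − 20·log₁₀(38.1/3.0) = 81.1 − 22.08 = 59.02 dB.
Σ 10^(L/10) = 2.787e+06 → L_total = 10·log₁₀(2.787e+06) = 64.45 dB.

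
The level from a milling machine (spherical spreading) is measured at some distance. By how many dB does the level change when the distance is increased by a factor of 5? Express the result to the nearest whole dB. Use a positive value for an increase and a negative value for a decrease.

-14 dB

Point-source spreading: ΔL = −20·log₁₀(r₂/r₁).
ΔL = −20·log₁₀(5) = -13.98 dB.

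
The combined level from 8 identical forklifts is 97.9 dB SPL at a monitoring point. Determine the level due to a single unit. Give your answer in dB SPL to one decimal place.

For N identical incoherent sources L_total = L₁ + 10·log₁₀ N, so L₁ = 97.9 − 10·log₁₀(8) = 97.9 − 9.031.

88.9 dB SPL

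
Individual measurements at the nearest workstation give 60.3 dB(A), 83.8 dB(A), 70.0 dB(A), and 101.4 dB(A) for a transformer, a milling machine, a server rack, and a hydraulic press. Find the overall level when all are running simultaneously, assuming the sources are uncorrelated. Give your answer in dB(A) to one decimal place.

For uncorrelated sources the intensities add, so convert each level to linear form, sum, and take 10·log₁₀ of the total.
Σ 10^(L/10) = 10^(60.3/10) + 10^(83.8/10) + 10^(70.0/10) + 10^(101.4/10) = 1.405e+10.
L_total = 10·log₁₀(1.405e+10) = 101.48 dB(A).

101.5 dB(A)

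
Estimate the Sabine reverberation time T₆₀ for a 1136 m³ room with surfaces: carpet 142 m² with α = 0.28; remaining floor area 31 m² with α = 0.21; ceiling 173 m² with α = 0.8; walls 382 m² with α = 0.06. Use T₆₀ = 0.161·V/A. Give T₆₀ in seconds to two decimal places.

Total absorption A = 142·0.28 + 31·0.21 + 173·0.8 + 382·0.06 = 207.59 m² sabins.
T₆₀ = 0.161 × 1136 / 207.59 = 0.881 s.

0.88 s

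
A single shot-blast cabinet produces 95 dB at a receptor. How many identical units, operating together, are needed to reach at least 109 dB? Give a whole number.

The shortfall is 109 − 95 = 14.0 dB, and N units add 10·log₁₀ N, so need 10·log₁₀ N ≥ 14.0.
N ≥ 10^(14.0/10) = 25.119, so N = 26.

26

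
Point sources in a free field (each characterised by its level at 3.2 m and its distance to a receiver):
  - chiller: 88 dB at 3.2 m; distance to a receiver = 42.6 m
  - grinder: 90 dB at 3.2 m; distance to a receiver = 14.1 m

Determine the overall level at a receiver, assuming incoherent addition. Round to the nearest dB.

77 dB

Apply inverse-square spreading to bring every level to the receiver, then sum 10^(L/10).
chiller: 88 − 20·log₁₀(42.6/3.2) = 88 − 22.49 = 65.51 dB.
grinder: 90 − 20·log₁₀(14.1/3.2) = 90 − 12.88 = 77.12 dB.
Σ 10^(L/10) = 5.507e+07 → L_total = 10·log₁₀(5.507e+07) = 77.41 dB.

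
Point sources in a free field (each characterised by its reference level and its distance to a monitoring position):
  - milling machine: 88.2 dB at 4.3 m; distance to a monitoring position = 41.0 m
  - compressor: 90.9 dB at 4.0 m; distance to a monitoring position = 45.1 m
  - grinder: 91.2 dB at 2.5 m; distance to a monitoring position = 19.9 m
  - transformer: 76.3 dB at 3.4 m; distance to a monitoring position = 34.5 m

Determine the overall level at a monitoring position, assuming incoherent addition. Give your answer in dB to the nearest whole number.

76 dB

Propagate each source to the receiver with L = L_ref − 20·log₁₀(r/r_ref), then add intensities.
milling machine: 88.2 − 20·log₁₀(41.0/4.3) = 88.2 − 19.59 = 68.61 dB.
compressor: 90.9 − 20·log₁₀(45.1/4.0) = 90.9 − 21.04 = 69.86 dB.
grinder: 91.2 − 20·log₁₀(19.9/2.5) = 91.2 − 18.02 = 73.18 dB.
transformer: 76.3 − 20·log₁₀(34.5/3.4) = 76.3 − 20.13 = 56.17 dB.
Σ 10^(L/10) = 3.816e+07 → L_total = 10·log₁₀(3.816e+07) = 75.82 dB.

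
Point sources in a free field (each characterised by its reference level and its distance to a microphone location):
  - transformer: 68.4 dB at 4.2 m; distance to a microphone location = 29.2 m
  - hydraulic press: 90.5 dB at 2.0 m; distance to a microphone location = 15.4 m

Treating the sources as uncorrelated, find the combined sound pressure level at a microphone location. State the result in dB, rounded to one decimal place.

72.8 dB

First find each source's level at the receiver (point-source: −20·log₁₀(r/r_ref)), then combine on an intensity basis.
transformer: 68.4 − 20·log₁₀(29.2/4.2) = 68.4 − 16.84 = 51.56 dB.
hydraulic press: 90.5 − 20·log₁₀(15.4/2.0) = 90.5 − 17.73 = 72.77 dB.
Σ 10^(L/10) = 1.907e+07 → L_total = 10·log₁₀(1.907e+07) = 72.80 dB.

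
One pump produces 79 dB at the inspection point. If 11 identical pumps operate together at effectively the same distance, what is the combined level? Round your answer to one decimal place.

89.4 dB

With 11 equal, uncorrelated contributions the intensity is 11× that of one unit, giving a rise of 10·log₁₀ 11.
L_total = 79 + 10·log₁₀(11) = 79 + 10.414 = 89.41 dB.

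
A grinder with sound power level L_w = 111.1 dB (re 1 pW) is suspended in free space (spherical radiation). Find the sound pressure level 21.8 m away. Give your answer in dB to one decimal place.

Free-field spherical radiation: L_p = L_w − 10·log₁₀(4π·r²), r = 21.8 m.
4π·r² = 5972 m², 10·log₁₀ of that is 37.761 dB.
L_p = 111.1 − 37.761 = 73.34 dB.

73.3 dB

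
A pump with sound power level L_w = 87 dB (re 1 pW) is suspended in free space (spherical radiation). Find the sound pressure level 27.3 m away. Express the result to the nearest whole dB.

47 dB

The power spreads over a sphere of area 4π·r², so L_p = L_w − 10·log₁₀(4π·r²).
4π·r² = 9366 m², 10·log₁₀ of that is 39.715 dB.
L_p = 87 − 39.715 = 47.28 dB.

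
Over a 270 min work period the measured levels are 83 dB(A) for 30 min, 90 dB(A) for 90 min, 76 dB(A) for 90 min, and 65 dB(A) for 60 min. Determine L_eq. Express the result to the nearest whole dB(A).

86 dB(A)

The energy average is taken in the linear domain: L_eq = 10·log₁₀[(Σ tᵢ·10^(Lᵢ/10))/T], T = 270 min.
Σ tᵢ·10^(Lᵢ/10) = 30·10^(83/10) + 90·10^(90/10) + 90·10^(76/10) + 60·10^(65/10) = 9.976e+10.
L_eq = 10·log₁₀(9.976e+10/270) = 85.68 dB(A).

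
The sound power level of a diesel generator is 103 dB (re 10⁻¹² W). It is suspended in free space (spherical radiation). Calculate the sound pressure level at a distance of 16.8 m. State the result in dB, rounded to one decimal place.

Free-field spherical radiation: L_p = L_w − 10·log₁₀(4π·r²), r = 16.8 m.
4π·r² = 3547 m², 10·log₁₀ of that is 35.498 dB.
L_p = 103 − 35.498 = 67.50 dB.

67.5 dB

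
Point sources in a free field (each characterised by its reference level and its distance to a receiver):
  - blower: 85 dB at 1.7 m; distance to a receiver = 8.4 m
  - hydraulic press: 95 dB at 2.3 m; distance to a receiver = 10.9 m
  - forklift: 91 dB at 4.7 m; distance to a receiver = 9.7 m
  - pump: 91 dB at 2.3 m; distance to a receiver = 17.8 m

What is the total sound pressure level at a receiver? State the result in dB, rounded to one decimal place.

First find each source's level at the receiver (point-source: −20·log₁₀(r/r_ref)), then combine on an intensity basis.
blower: 85 − 20·log₁₀(8.4/1.7) = 85 − 13.88 = 71.12 dB.
hydraulic press: 95 − 20·log₁₀(10.9/2.3) = 95 − 13.51 = 81.49 dB.
forklift: 91 − 20·log₁₀(9.7/4.7) = 91 − 6.29 = 84.71 dB.
pump: 91 − 20·log₁₀(17.8/2.3) = 91 − 17.77 = 73.23 dB.
Σ 10^(L/10) = 4.703e+08 → L_total = 10·log₁₀(4.703e+08) = 86.72 dB.

86.7 dB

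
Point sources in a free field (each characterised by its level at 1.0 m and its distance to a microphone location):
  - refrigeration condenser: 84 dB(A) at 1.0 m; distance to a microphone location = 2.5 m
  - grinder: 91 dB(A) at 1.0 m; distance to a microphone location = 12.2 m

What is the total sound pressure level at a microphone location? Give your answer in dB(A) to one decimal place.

76.9 dB(A)

First find each source's level at the receiver (point-source: −20·log₁₀(r/r_ref)), then combine on an intensity basis.
refrigeration condenser: 84 − 20·log₁₀(2.5/1.0) = 84 − 7.96 = 76.04 dB(A).
grinder: 91 − 20·log₁₀(12.2/1.0) = 91 − 21.73 = 69.27 dB(A).
Σ 10^(L/10) = 4.865e+07 → L_total = 10·log₁₀(4.865e+07) = 76.87 dB(A).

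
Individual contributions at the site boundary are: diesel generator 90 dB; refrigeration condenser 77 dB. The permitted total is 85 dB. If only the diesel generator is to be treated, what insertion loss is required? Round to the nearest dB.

Everything except the diesel generator sums to 10^(77/10) = 5.012e+07 in linear terms, 77.00 dB.
The limit corresponds to 10^(85/10) = 3.162e+08; subtracting the fixed part leaves 2.661e+08 for the diesel generator, i.e. 84.25 dB.
Required insertion loss = 90 − 84.25 = 5.75 dB.

6 dB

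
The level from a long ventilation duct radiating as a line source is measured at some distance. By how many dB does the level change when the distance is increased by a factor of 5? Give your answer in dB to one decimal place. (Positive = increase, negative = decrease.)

-7.0 dB

Line-source spreading: ΔL = −10·log₁₀(r₂/r₁).
ΔL = −10·log₁₀(5) = -6.99 dB.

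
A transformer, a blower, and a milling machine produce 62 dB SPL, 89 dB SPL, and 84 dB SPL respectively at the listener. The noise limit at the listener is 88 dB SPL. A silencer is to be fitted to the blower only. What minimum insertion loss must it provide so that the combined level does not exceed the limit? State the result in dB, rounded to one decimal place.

Fixed contribution from the other sources: Σ 10^(L/10) = 10^(62/10) + 10^(84/10) = 2.528e+08 (84.03 dB SPL).
To meet 88 dB SPL overall, the treated blower may contribute at most 10^(88/10) − 2.528e+08 = 3.782e+08, i.e. 85.78 dB SPL.
Required insertion loss = 89 − 85.78 = 3.22 dB.

3.2 dB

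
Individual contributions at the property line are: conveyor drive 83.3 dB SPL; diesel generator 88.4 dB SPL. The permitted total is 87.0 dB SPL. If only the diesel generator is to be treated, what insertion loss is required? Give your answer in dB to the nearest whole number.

4 dB

The untreated sources together contribute 10^(83.3/10) = 2.138e+08, i.e. 83.30 dB SPL.
The limit corresponds to 10^(87.0/10) = 5.012e+08; subtracting the fixed part leaves 2.874e+08 for the diesel generator, i.e. 84.58 dB SPL.
So the diesel generator must be reduced from 88.4 to 84.58 dB SPL: IL = 3.82 dB.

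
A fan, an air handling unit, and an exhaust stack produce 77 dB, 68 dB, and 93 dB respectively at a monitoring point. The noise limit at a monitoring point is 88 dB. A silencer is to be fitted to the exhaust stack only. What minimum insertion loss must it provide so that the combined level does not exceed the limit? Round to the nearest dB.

The untreated sources together contribute 10^(77/10) + 10^(68/10) = 5.643e+07, i.e. 77.51 dB.
To meet 88 dB overall, the treated exhaust stack may contribute at most 10^(88/10) − 5.643e+07 = 5.745e+08, i.e. 87.59 dB.
Required insertion loss = 93 − 87.59 = 5.41 dB.

5 dB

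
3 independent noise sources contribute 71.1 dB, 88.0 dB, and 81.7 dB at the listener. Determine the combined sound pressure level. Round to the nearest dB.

Incoherent sources combine by intensity addition: L_total = 10·log₁₀(Σ 10^(L_i/10)).
Σ 10^(L/10) = 10^(71.1/10) + 10^(88.0/10) + 10^(81.7/10) = 7.918e+08.
L_total = 10·log₁₀(7.918e+08) = 88.99 dB.

89 dB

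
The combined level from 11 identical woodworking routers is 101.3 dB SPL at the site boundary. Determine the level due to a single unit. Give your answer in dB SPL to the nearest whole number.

91 dB SPL

11 equal contributions raise the level by 10·log₁₀ 11 = 10.414 dB, so each unit alone gives 101.3 − 10.414.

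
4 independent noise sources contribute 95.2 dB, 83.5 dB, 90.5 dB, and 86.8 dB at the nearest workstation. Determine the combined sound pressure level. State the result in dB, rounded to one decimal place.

97.1 dB

For uncorrelated sources the intensities add, so convert each level to linear form, sum, and take 10·log₁₀ of the total.
Σ 10^(L/10) = 10^(95.2/10) + 10^(83.5/10) + 10^(90.5/10) + 10^(86.8/10) = 5.136e+09.
L_total = 10·log₁₀(5.136e+09) = 97.11 dB.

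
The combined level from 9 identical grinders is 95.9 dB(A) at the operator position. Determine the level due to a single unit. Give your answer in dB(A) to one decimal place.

86.4 dB(A)

9 equal contributions raise the level by 10·log₁₀ 9 = 9.542 dB, so each unit alone gives 95.9 − 9.542.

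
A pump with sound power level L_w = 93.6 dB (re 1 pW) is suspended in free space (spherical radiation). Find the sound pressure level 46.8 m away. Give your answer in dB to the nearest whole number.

The power spreads over a sphere of area 4π·r², so L_p = L_w − 10·log₁₀(4π·r²).
4π·r² = 2.752e+04 m², 10·log₁₀ of that is 44.397 dB.
L_p = 93.6 − 44.397 = 49.20 dB.

49 dB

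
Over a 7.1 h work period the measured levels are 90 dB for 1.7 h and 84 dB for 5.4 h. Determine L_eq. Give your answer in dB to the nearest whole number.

The energy average is taken in the linear domain: L_eq = 10·log₁₀[(Σ tᵢ·10^(Lᵢ/10))/T], T = 7.1 h.
Σ tᵢ·10^(Lᵢ/10) = 1.7·10^(90/10) + 5.4·10^(84/10) = 3.056e+09.
L_eq = 10·log₁₀(3.056e+09/7.1) = 86.34 dB.

86 dB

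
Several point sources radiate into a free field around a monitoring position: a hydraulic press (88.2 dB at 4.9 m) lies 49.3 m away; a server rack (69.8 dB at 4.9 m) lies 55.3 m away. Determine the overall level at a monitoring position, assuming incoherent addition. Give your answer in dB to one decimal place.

Propagate each source to the receiver with L = L_ref − 20·log₁₀(r/r_ref), then add intensities.
hydraulic press: 88.2 − 20·log₁₀(49.3/4.9) = 88.2 − 20.05 = 68.15 dB.
server rack: 69.8 − 20·log₁₀(55.3/4.9) = 69.8 − 21.05 = 48.75 dB.
Σ 10^(L/10) = 6.602e+06 → L_total = 10·log₁₀(6.602e+06) = 68.20 dB.

68.2 dB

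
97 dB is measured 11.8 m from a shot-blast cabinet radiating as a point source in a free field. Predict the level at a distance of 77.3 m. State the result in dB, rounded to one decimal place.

For a point source, L₂ = L₁ − 20·log₁₀(r₂/r₁).
L₂ = 97 − 20·log₁₀(77.3/11.8) = 97 − 16.326 = 80.67 dB.

80.7 dB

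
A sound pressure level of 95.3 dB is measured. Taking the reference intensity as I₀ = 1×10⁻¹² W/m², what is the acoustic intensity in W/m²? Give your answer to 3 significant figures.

0.00339 W/m²

L = 10·log₁₀(I/I₀) ⇒ I = I₀·10^(L/10) = 10⁻¹² × 10^9.53.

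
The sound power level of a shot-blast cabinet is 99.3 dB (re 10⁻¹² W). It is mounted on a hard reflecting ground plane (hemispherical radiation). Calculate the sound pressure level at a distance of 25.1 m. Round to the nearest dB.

L_p = L_w − 10·log₁₀(2π·r²) with r = 25.1 m.
2π·r² = 3958 m², 10·log₁₀ of that is 35.975 dB.
L_p = 99.3 − 35.975 = 63.32 dB.

63 dB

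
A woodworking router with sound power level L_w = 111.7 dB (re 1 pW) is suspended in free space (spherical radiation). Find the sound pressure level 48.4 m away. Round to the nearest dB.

67 dB

Free-field spherical radiation: L_p = L_w − 10·log₁₀(4π·r²), r = 48.4 m.
4π·r² = 2.944e+04 m², 10·log₁₀ of that is 44.689 dB.
L_p = 111.7 − 44.689 = 67.01 dB.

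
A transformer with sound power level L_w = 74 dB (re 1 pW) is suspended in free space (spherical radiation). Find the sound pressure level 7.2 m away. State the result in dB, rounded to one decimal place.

45.9 dB

L_p = L_w − 10·log₁₀(4π·r²) with r = 7.2 m.
4π·r² = 651.4 m², 10·log₁₀ of that is 28.139 dB.
L_p = 74 − 28.139 = 45.86 dB.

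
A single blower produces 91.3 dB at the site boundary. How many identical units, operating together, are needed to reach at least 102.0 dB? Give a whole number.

12

The shortfall is 102.0 − 91.3 = 10.7 dB, and N units add 10·log₁₀ N, so need 10·log₁₀ N ≥ 10.7.
N ≥ 10^(10.7/10) = 11.749, so N = 12.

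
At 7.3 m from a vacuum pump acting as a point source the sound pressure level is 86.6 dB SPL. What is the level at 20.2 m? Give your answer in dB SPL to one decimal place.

Point-source attenuation: ΔL = 20·log₁₀(r₂/r₁) = 20·log₁₀(20.2/7.3) = 8.841 dB.
L₂ = 86.6 − 20·log₁₀(20.2/7.3) = 86.6 − 8.841 = 77.76 dB SPL.

77.8 dB SPL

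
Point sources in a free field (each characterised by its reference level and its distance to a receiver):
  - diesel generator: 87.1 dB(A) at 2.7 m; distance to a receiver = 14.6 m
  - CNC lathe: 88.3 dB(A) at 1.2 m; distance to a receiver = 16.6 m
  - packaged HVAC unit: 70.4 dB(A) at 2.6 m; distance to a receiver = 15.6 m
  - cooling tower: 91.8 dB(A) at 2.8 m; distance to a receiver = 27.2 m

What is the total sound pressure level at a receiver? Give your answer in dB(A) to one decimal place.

Propagate each source to the receiver with L = L_ref − 20·log₁₀(r/r_ref), then add intensities.
diesel generator: 87.1 − 20·log₁₀(14.6/2.7) = 87.1 − 14.66 = 72.44 dB(A).
CNC lathe: 88.3 − 20·log₁₀(16.6/1.2) = 88.3 − 22.82 = 65.48 dB(A).
packaged HVAC unit: 70.4 − 20·log₁₀(15.6/2.6) = 70.4 − 15.56 = 54.84 dB(A).
cooling tower: 91.8 − 20·log₁₀(27.2/2.8) = 91.8 − 19.75 = 72.05 dB(A).
Σ 10^(L/10) = 3.742e+07 → L_total = 10·log₁₀(3.742e+07) = 75.73 dB(A).

75.7 dB(A)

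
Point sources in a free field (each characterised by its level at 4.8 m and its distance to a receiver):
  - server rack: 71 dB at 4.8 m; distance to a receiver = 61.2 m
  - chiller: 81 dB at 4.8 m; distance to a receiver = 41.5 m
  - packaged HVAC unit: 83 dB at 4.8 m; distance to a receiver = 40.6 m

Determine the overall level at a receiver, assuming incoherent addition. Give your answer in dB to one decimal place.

66.6 dB

First find each source's level at the receiver (point-source: −20·log₁₀(r/r_ref)), then combine on an intensity basis.
server rack: 71 − 20·log₁₀(61.2/4.8) = 71 − 22.11 = 48.89 dB.
chiller: 81 − 20·log₁₀(41.5/4.8) = 81 − 18.74 = 62.26 dB.
packaged HVAC unit: 83 − 20·log₁₀(40.6/4.8) = 83 − 18.55 = 64.45 dB.
Σ 10^(L/10) = 4.550e+06 → L_total = 10·log₁₀(4.550e+06) = 66.58 dB.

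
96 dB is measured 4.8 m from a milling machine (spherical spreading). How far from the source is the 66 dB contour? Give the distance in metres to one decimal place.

151.8 m

Point-source spreading drops the level by 20·log₁₀(r₂/r₁); inverting, r₂/r₁ = 10^(ΔL/20).
r₂ = 4.8·10^((96−66)/20) = 4.8·10^(30.0/20) = 151.79 m.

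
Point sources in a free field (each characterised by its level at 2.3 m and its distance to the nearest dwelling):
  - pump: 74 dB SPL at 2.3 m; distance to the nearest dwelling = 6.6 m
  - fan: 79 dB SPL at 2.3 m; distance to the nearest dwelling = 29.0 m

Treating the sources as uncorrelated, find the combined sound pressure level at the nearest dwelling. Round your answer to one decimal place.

65.5 dB SPL

First find each source's level at the receiver (point-source: −20·log₁₀(r/r_ref)), then combine on an intensity basis.
pump: 74 − 20·log₁₀(6.6/2.3) = 74 − 9.16 = 64.84 dB SPL.
fan: 79 − 20·log₁₀(29.0/2.3) = 79 − 22.01 = 56.99 dB SPL.
Σ 10^(L/10) = 3.550e+06 → L_total = 10·log₁₀(3.550e+06) = 65.50 dB SPL.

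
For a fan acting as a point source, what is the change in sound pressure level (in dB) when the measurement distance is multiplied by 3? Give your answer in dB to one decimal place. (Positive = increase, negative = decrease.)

A point source loses 6 dB per doubling of distance; generally ΔL = −20·log₁₀(r₂/r₁).
ΔL = −20·log₁₀(3) = -9.54 dB.

-9.5 dB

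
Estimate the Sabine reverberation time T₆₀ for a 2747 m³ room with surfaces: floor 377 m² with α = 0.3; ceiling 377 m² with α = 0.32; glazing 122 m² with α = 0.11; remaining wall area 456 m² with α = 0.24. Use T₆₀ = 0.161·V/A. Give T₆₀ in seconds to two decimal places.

A = Σ Sᵢαᵢ = 377·0.3 + 377·0.32 + 122·0.11 + 456·0.24 = 356.60 m².
T₆₀ = 0.161 × 2747 / 356.60 = 1.240 s.

1.24 s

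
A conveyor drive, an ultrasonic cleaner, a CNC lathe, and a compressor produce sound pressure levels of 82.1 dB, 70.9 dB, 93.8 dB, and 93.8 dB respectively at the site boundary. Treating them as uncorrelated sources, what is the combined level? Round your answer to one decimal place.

For uncorrelated sources the intensities add, so convert each level to linear form, sum, and take 10·log₁₀ of the total.
Σ 10^(L/10) = 10^(82.1/10) + 10^(70.9/10) + 10^(93.8/10) + 10^(93.8/10) = 4.972e+09.
L_total = 10·log₁₀(4.972e+09) = 96.97 dB.

97.0 dB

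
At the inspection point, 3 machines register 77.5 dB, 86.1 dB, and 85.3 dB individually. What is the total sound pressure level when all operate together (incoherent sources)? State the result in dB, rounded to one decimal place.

For uncorrelated sources the intensities add, so convert each level to linear form, sum, and take 10·log₁₀ of the total.
Σ 10^(L/10) = 10^(77.5/10) + 10^(86.1/10) + 10^(85.3/10) = 8.025e+08.
L_total = 10·log₁₀(8.025e+08) = 89.04 dB.

89.0 dB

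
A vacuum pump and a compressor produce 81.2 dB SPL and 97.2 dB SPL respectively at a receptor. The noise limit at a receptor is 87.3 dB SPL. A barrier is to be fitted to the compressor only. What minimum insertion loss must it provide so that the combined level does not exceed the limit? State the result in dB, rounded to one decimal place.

Fixed contribution from the other source: Σ 10^(L/10) = 10^(81.2/10) = 1.318e+08 (81.20 dB SPL).
The limit corresponds to 10^(87.3/10) = 5.370e+08; subtracting the fixed part leaves 4.052e+08 for the compressor, i.e. 86.08 dB SPL.
So the compressor must be reduced from 97.2 to 86.08 dB SPL: IL = 11.12 dB.

11.1 dB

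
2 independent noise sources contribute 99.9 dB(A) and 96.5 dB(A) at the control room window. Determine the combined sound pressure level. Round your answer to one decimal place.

101.5 dB(A)

Incoherent sources combine by intensity addition: L_total = 10·log₁₀(Σ 10^(L_i/10)).
Σ 10^(L/10) = 10^(99.9/10) + 10^(96.5/10) = 1.424e+10.
L_total = 10·log₁₀(1.424e+10) = 101.53 dB(A).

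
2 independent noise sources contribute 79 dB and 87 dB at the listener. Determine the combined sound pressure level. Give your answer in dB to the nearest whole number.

Incoherent sources combine by intensity addition: L_total = 10·log₁₀(Σ 10^(L_i/10)).
Σ 10^(L/10) = 10^(79/10) + 10^(87/10) = 5.806e+08.
L_total = 10·log₁₀(5.806e+08) = 87.64 dB.

88 dB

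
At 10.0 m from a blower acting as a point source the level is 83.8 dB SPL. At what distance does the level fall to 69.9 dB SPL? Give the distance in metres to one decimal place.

49.5 m

The 13.9 dB drop corresponds to a distance ratio of 10^(13.9/20) for a point source.
r₂ = 10.0·10^((83.8−69.9)/20) = 10.0·10^(13.9/20) = 49.55 m.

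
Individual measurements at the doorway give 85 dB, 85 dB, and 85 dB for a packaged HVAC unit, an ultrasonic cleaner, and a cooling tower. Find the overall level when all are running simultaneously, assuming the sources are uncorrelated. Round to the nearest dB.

90 dB

For uncorrelated sources the intensities add, so convert each level to linear form, sum, and take 10·log₁₀ of the total.
Σ 10^(L/10) = 10^(85/10) + 10^(85/10) + 10^(85/10) = 9.487e+08.
L_total = 10·log₁₀(9.487e+08) = 89.77 dB.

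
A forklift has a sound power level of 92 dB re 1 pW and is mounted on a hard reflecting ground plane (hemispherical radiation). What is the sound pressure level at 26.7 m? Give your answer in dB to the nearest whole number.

55 dB

The power spreads over a hemisphere of area 2π·r², so L_p = L_w − 10·log₁₀(2π·r²).
2π·r² = 4479 m², 10·log₁₀ of that is 36.512 dB.
L_p = 92 − 36.512 = 55.49 dB.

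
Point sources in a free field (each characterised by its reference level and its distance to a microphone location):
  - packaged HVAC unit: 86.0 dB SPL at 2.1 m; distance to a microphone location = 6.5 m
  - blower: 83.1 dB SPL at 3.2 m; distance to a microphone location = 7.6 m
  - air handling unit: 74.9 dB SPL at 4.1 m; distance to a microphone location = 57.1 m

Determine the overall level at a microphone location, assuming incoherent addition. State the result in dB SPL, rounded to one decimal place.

First find each source's level at the receiver (point-source: −20·log₁₀(r/r_ref)), then combine on an intensity basis.
packaged HVAC unit: 86.0 − 20·log₁₀(6.5/2.1) = 86.0 − 9.81 = 76.19 dB SPL.
blower: 83.1 − 20·log₁₀(7.6/3.2) = 83.1 − 7.51 = 75.59 dB SPL.
air handling unit: 74.9 − 20·log₁₀(57.1/4.1) = 74.9 − 22.88 = 52.02 dB SPL.
Σ 10^(L/10) = 7.791e+07 → L_total = 10·log₁₀(7.791e+07) = 78.92 dB SPL.

78.9 dB SPL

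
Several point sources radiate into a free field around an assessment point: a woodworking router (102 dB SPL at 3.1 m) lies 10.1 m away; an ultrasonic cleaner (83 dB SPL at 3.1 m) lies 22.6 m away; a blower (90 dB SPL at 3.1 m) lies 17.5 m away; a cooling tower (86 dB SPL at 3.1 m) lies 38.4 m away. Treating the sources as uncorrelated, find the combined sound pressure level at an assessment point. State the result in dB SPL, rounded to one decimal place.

Propagate each source to the receiver with L = L_ref − 20·log₁₀(r/r_ref), then add intensities.
woodworking router: 102 − 20·log₁₀(10.1/3.1) = 102 − 10.26 = 91.74 dB SPL.
ultrasonic cleaner: 83 − 20·log₁₀(22.6/3.1) = 83 − 17.25 = 65.75 dB SPL.
blower: 90 − 20·log₁₀(17.5/3.1) = 90 − 15.03 = 74.97 dB SPL.
cooling tower: 86 − 20·log₁₀(38.4/3.1) = 86 − 21.86 = 64.14 dB SPL.
Σ 10^(L/10) = 1.531e+09 → L_total = 10·log₁₀(1.531e+09) = 91.85 dB SPL.

91.8 dB SPL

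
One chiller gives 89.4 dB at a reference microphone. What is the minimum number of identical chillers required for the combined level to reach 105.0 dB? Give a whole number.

The shortfall is 105.0 − 89.4 = 15.6 dB, and N units add 10·log₁₀ N, so need 10·log₁₀ N ≥ 15.6.
N ≥ 10^(15.6/10) = 36.308, so N = 37.

37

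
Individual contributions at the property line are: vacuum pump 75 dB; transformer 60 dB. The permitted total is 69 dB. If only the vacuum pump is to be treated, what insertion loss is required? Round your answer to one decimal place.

Everything except the vacuum pump sums to 10^(60/10) = 1.000e+06 in linear terms, 60.00 dB.
The limit corresponds to 10^(69/10) = 7.943e+06; subtracting the fixed part leaves 6.943e+06 for the vacuum pump, i.e. 68.42 dB.
Required insertion loss = 75 − 68.42 = 6.58 dB.

6.6 dB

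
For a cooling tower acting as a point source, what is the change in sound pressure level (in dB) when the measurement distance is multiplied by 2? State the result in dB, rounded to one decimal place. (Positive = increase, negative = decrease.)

-6.0 dB

A point source loses 6 dB per doubling of distance; generally ΔL = −20·log₁₀(r₂/r₁).
ΔL = −20·log₁₀(2) = -6.02 dB.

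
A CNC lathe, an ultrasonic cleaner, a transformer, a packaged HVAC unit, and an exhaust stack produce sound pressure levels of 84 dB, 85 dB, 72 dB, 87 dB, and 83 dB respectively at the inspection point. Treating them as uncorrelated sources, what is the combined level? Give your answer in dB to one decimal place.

Incoherent sources combine by intensity addition: L_total = 10·log₁₀(Σ 10^(L_i/10)).
Σ 10^(L/10) = 10^(84/10) + 10^(85/10) + 10^(72/10) + 10^(87/10) + 10^(83/10) = 1.284e+09.
L_total = 10·log₁₀(1.284e+09) = 91.09 dB.

91.1 dB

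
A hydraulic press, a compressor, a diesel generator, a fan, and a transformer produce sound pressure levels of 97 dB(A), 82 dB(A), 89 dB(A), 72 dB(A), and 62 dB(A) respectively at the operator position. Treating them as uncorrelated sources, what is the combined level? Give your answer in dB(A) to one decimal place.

Incoherent sources combine by intensity addition: L_total = 10·log₁₀(Σ 10^(L_i/10)).
Σ 10^(L/10) = 10^(97/10) + 10^(82/10) + 10^(89/10) + 10^(72/10) + 10^(62/10) = 5.982e+09.
L_total = 10·log₁₀(5.982e+09) = 97.77 dB(A).

97.8 dB(A)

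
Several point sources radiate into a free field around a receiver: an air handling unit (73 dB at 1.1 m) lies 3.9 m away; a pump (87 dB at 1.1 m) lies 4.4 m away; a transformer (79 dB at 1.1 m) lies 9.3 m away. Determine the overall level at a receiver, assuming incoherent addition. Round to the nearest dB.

75 dB

First find each source's level at the receiver (point-source: −20·log₁₀(r/r_ref)), then combine on an intensity basis.
air handling unit: 73 − 20·log₁₀(3.9/1.1) = 73 − 10.99 = 62.01 dB.
pump: 87 − 20·log₁₀(4.4/1.1) = 87 − 12.04 = 74.96 dB.
transformer: 79 − 20·log₁₀(9.3/1.1) = 79 − 18.54 = 60.46 dB.
Σ 10^(L/10) = 3.402e+07 → L_total = 10·log₁₀(3.402e+07) = 75.32 dB.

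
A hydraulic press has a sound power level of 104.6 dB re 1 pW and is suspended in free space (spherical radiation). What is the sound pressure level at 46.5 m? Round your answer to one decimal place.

60.3 dB

Free-field spherical radiation: L_p = L_w − 10·log₁₀(4π·r²), r = 46.5 m.
4π·r² = 2.717e+04 m², 10·log₁₀ of that is 44.341 dB.
L_p = 104.6 − 44.341 = 60.26 dB.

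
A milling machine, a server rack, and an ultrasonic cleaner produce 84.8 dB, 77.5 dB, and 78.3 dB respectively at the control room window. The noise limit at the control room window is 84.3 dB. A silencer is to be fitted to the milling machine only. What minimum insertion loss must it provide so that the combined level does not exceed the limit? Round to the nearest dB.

Everything except the milling machine sums to 10^(77.5/10) + 10^(78.3/10) = 1.238e+08 in linear terms, 80.93 dB.
The limit corresponds to 10^(84.3/10) = 2.692e+08; subtracting the fixed part leaves 1.453e+08 for the milling machine, i.e. 81.62 dB.
Required insertion loss = 84.8 − 81.62 = 3.18 dB.

3 dB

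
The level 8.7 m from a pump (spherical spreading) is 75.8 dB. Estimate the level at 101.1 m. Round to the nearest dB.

54 dB

Spherical spreading from a point source gives a 20·log₁₀(r₂/r₁) drop.
L₂ = 75.8 − 20·log₁₀(101.1/8.7) = 75.8 − 21.305 = 54.50 dB.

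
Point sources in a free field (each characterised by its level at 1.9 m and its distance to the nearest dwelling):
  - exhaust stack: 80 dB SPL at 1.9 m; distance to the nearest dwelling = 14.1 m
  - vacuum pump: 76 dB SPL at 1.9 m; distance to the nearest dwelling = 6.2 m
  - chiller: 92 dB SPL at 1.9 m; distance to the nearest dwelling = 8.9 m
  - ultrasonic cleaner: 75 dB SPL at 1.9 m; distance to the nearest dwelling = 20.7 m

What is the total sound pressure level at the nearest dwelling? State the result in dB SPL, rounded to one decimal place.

78.9 dB SPL

First find each source's level at the receiver (point-source: −20·log₁₀(r/r_ref)), then combine on an intensity basis.
exhaust stack: 80 − 20·log₁₀(14.1/1.9) = 80 − 17.41 = 62.59 dB SPL.
vacuum pump: 76 − 20·log₁₀(6.2/1.9) = 76 − 10.27 = 65.73 dB SPL.
chiller: 92 − 20·log₁₀(8.9/1.9) = 92 − 13.41 = 78.59 dB SPL.
ultrasonic cleaner: 75 − 20·log₁₀(20.7/1.9) = 75 − 20.74 = 54.26 dB SPL.
Σ 10^(L/10) = 7.805e+07 → L_total = 10·log₁₀(7.805e+07) = 78.92 dB SPL.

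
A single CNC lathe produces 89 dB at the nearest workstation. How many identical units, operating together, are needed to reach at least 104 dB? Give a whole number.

The shortfall is 104 − 89 = 15.0 dB, and N units add 10·log₁₀ N, so need 10·log₁₀ N ≥ 15.0.
N ≥ 10^(15.0/10) = 31.623, so N = 32.

32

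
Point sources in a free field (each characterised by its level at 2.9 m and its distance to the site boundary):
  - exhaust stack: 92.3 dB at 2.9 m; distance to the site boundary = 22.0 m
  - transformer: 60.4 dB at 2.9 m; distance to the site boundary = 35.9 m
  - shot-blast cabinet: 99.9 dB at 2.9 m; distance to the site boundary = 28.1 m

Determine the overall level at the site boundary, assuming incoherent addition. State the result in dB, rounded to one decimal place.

Propagate each source to the receiver with L = L_ref − 20·log₁₀(r/r_ref), then add intensities.
exhaust stack: 92.3 − 20·log₁₀(22.0/2.9) = 92.3 − 17.60 = 74.70 dB.
transformer: 60.4 − 20·log₁₀(35.9/2.9) = 60.4 − 21.85 = 38.55 dB.
shot-blast cabinet: 99.9 − 20·log₁₀(28.1/2.9) = 99.9 − 19.73 = 80.17 dB.
Σ 10^(L/10) = 1.336e+08 → L_total = 10·log₁₀(1.336e+08) = 81.26 dB.

81.3 dB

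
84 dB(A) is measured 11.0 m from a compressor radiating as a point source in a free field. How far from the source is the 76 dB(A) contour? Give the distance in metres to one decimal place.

For a point source L₁ − L₂ = 20·log₁₀(r₂/r₁), so r₂ = r₁·10^((L₁−L₂)/20).
r₂ = 11.0·10^((84−76)/20) = 11.0·10^(8.0/20) = 27.63 m.

27.6 m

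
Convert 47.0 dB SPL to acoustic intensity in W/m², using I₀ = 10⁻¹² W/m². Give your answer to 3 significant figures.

5.01e-08 W/m²

I = I₀·10^(L/10) = 10⁻¹² × 10^(47.0/10) = 10^(-7.300).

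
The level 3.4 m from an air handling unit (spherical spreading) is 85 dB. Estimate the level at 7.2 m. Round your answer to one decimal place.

For a point source, L₂ = L₁ − 20·log₁₀(r₂/r₁).
L₂ = 85 − 20·log₁₀(7.2/3.4) = 85 − 6.517 = 78.48 dB.

78.5 dB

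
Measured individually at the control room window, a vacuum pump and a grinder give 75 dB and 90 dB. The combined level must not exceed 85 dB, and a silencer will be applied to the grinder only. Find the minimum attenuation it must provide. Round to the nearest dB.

The untreated sources together contribute 10^(75/10) = 3.162e+07, i.e. 75.00 dB.
To meet 85 dB overall, the treated grinder may contribute at most 10^(85/10) − 3.162e+07 = 2.846e+08, i.e. 84.54 dB.
Required insertion loss = 90 − 84.54 = 5.46 dB.

5 dB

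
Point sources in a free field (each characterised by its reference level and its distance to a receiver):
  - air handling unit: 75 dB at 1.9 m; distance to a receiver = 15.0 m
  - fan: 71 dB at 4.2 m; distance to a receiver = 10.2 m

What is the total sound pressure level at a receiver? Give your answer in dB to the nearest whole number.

First find each source's level at the receiver (point-source: −20·log₁₀(r/r_ref)), then combine on an intensity basis.
air handling unit: 75 − 20·log₁₀(15.0/1.9) = 75 − 17.95 = 57.05 dB.
fan: 71 − 20·log₁₀(10.2/4.2) = 71 − 7.71 = 63.29 dB.
Σ 10^(L/10) = 2.642e+06 → L_total = 10·log₁₀(2.642e+06) = 64.22 dB.

64 dB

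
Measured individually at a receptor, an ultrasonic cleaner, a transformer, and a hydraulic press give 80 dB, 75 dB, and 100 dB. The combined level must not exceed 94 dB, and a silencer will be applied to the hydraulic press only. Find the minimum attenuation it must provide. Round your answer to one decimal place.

Everything except the hydraulic press sums to 10^(80/10) + 10^(75/10) = 1.316e+08 in linear terms, 81.19 dB.
To meet 94 dB overall, the treated hydraulic press may contribute at most 10^(94/10) − 1.316e+08 = 2.380e+09, i.e. 93.77 dB.
So the hydraulic press must be reduced from 100 to 93.77 dB: IL = 6.23 dB.

6.2 dB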